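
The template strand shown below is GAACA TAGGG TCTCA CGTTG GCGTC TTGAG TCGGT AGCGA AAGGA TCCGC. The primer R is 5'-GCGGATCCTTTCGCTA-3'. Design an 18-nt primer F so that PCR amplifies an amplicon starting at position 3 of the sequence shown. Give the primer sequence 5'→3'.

5'-ACATAGGGTCTCACGTTG-3'

The reverse primer's reverse complement TAGCGAAAGGATCCGC matches the template at positions 35–50; the product starts at position 3.
The forward primer is identical to the top strand over positions 3–20: ACATAGGGTCTCACGTTG.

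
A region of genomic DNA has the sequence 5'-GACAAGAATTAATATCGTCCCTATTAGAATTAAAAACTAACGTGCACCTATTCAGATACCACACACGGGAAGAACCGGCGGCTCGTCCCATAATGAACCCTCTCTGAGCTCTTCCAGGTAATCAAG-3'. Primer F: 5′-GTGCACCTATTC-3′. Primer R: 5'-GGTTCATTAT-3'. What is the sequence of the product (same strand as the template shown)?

Scanning the template, GTGCACCTATTC occurs at positions 42–53; this primer anneals to the bottom strand there with its 3' end pointing downstream.
Reverse complement of the reverse primer: ATAATGAACC. This occurs on the top strand at positions 90–99.
The product is the template from position 42 through 99 (58 bp).

5'-GTGCACCTATTCAGATACCACACACGGGAAGAACCGGCGGCTCGTCCCATAATGAACC-3'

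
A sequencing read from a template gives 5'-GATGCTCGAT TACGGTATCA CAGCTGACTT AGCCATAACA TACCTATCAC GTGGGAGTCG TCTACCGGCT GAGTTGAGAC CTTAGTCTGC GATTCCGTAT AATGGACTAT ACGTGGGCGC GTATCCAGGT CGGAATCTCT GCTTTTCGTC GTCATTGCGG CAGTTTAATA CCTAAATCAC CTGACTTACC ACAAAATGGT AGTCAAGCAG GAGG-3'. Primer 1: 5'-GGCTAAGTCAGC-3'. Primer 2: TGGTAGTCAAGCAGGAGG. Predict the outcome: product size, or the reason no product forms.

No product — the primers' 3' ends point away from each other.

Primer 1 (GGCTAAGTCAGC) has reverse complement GCTGACTTAGCC, which matches the top strand at positions 23–34; primer 1 anneals to the top strand there with its 3' end pointing upstream toward position 23.
Primer 2 (TGGTAGTCAAGCAGGAGG) matches the top strand directly at positions 197–214; it anneals to the bottom strand with its 3' end pointing downstream toward position 214.
The 3' ends diverge (primer 1 extends toward position 1, primer 2 toward position 214), so the primers never converge on a shared product.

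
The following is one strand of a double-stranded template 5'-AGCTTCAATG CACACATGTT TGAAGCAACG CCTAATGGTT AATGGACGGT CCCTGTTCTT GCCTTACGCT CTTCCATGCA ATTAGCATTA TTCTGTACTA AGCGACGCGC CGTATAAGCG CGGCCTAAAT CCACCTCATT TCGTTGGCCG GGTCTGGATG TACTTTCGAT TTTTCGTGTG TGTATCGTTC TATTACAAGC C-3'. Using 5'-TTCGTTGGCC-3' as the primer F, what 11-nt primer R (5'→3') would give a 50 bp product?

5'-AACGATACACA-3'

The forward primer binds at positions 140–149, so a 50 bp product ends at position 140 + 50 − 1 = 189.
The reverse primer anneals to the top strand over positions 179–189, i.e. to TGTGTATCGTT.
Its sequence written 5'→3' is the reverse complement: AACGATACACA.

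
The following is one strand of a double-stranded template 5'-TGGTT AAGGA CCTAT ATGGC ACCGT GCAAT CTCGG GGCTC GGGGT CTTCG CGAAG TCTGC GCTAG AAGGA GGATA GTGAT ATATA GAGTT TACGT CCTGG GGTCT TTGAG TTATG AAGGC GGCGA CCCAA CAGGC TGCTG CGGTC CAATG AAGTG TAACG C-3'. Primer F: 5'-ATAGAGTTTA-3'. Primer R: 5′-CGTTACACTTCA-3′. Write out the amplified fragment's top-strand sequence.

5'-ATAGAGTTTACGTCCTGGGGTCTTTGAGTTATGAAGGCGGCGACCCAACAGGCTGCTGCGGTCCAATGAAGTGTAACG-3'

Forward primer ATAGAGTTTA is found on the top strand at positions 83–92.
Reverse complement of the reverse primer: TGAAGTGTAACG. This occurs on the top strand at positions 149–160.
The product is the template from position 83 through 160 (78 bp).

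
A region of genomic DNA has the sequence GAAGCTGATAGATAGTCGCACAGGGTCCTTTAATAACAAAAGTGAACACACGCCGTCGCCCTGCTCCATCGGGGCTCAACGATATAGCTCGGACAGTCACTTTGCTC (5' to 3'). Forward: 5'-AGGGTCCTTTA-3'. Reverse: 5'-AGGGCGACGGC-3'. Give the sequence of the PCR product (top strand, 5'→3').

5'-AGGGTCCTTTAATAACAAAAGTGAACACACGCCGTCGCCCT-3'

Scanning the template, AGGGTCCTTTA occurs at positions 22–32; this primer anneals to the bottom strand there with its 3' end pointing downstream.
Taking the reverse complement of AGGGCGACGGC gives GCCGTCGCCCT, found at positions 52–62 on the template; the primer anneals here to the top strand with its 3' end pointing upstream.
The product is the template from position 22 through 62 (41 bp).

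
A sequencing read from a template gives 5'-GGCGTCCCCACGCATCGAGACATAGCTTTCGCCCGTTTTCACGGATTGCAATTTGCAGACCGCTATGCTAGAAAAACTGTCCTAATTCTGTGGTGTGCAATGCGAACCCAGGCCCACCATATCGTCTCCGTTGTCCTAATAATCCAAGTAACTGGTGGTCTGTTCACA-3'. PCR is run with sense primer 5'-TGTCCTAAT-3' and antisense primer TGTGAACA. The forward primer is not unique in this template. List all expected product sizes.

91 bp, 37 bp

The forward primer TGTCCTAAT matches the top strand at positions 78–86, 132–140.
The reverse primer's reverse complement is TGTTCACA, matching at positions 161–168.
Each forward site pairs with the reverse site to give a product ending at position 168: sizes 91, 37 bp.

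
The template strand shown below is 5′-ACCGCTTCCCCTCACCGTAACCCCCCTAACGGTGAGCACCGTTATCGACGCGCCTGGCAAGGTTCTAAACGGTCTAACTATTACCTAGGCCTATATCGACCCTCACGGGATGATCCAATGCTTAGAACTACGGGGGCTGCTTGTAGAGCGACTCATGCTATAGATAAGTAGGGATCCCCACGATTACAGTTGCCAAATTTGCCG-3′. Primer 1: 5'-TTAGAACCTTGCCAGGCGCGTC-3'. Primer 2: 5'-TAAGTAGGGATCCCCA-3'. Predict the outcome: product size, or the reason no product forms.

No product — the primers' 3' ends point away from each other.

Primer 1 (TTAGAACCTTGCCAGGCGCGTC) has reverse complement GACGCGCCTGGCAAGGTTCTAA, which matches the top strand at positions 47–68; primer 1 anneals to the top strand there with its 3' end pointing upstream toward position 47.
Primer 2 (TAAGTAGGGATCCCCA) matches the top strand directly at positions 165–180; it anneals to the bottom strand with its 3' end pointing downstream toward position 180.
The 3' ends diverge (primer 1 extends toward position 1, primer 2 toward position 204), so the primers never converge on a shared product.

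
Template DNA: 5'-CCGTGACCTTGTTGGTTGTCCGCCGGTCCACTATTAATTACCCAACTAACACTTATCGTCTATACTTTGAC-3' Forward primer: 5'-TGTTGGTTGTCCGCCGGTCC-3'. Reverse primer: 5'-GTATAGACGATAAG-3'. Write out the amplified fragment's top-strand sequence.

Forward primer TGTTGGTTGTCCGCCGGTCC is found on the top strand at positions 10–29.
Reverse complement of the reverse primer: CTTATCGTCTATAC. This occurs on the top strand at positions 52–65.
The product is the template from position 10 through 65 (56 bp).

5'-TGTTGGTTGTCCGCCGGTCCACTATTAATTACCCAACTAACACTTATCGTCTATAC-3'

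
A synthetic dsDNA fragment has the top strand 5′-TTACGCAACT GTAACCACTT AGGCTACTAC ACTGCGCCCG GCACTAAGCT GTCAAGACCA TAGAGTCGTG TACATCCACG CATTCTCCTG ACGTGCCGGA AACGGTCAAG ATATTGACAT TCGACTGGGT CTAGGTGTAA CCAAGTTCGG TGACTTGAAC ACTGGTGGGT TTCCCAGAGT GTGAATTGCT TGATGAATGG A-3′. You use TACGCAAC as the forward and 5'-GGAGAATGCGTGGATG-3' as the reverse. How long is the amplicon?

The forward primer matches the template at positions 2–9.
Reverse complement of the reverse primer: CATCCACGCATTCTCC. This occurs on the top strand at positions 73–88.
Product length = (reverse-primer end) − (forward-primer start) + 1 = 88 − 2 + 1 = 87 bp.

87 bp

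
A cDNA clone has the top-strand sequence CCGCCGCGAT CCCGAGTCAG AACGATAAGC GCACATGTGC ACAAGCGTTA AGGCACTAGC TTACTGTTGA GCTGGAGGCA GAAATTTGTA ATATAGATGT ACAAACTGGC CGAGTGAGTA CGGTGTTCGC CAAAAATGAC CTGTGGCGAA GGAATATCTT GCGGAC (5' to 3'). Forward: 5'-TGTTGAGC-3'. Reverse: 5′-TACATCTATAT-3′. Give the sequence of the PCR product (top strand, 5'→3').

5'-TGTTGAGCTGGAGGCAGAAATTTGTAATATAGATGTA-3'

Scanning the template, TGTTGAGC occurs at positions 65–72; this primer anneals to the bottom strand there with its 3' end pointing downstream.
Taking the reverse complement of TACATCTATAT gives ATATAGATGTA, found at positions 91–101 on the template; the primer anneals here to the top strand with its 3' end pointing upstream.
The product is the template from position 65 through 101 (37 bp).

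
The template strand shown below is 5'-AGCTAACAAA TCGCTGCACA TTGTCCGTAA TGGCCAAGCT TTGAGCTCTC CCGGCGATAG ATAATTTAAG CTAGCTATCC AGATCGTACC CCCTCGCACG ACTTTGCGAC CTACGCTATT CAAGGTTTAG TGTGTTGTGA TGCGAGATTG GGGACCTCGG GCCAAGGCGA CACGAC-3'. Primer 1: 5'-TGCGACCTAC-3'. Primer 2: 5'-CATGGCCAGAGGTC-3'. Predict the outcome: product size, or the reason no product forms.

Primer 2 (CATGGCCAGAGGTC) does not match the top strand, and its reverse complement GACCTCTGGCCATG does not match either.
With no annealing site for primer 2, no amplification occurs.

No product — primer 2 has no binding site in the template.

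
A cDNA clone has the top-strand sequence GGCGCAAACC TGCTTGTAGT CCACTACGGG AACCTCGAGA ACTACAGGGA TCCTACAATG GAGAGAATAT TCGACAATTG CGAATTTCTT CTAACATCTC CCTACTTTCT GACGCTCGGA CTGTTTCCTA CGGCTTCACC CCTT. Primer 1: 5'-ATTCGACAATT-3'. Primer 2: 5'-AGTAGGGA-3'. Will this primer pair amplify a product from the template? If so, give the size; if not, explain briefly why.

Primer 1 (ATTCGACAATT) matches the top strand at positions 69–79; it acts as a forward primer.
Primer 2's reverse complement is TCCCTACT, matching the top strand at positions 99–106; it acts as a reverse primer.
The 3' ends face each other across positions 69–106, giving a 38 bp product.

Yes — a 38 bp product.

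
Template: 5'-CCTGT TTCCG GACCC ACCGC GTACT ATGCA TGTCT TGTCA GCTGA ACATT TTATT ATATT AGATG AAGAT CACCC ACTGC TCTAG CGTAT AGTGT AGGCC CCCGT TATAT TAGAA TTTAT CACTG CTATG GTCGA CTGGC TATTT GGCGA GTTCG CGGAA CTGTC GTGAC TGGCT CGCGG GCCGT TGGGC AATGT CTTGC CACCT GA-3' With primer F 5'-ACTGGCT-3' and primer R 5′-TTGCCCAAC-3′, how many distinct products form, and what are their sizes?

Two products: 58 bp, 24 bp

The forward primer ACTGGCT matches the top strand at positions 135–141, 169–175.
The reverse primer's reverse complement is GTTGGGCAA, matching at positions 184–192.
Each forward site pairs with the reverse site to give a product ending at position 192: sizes 58, 24 bp.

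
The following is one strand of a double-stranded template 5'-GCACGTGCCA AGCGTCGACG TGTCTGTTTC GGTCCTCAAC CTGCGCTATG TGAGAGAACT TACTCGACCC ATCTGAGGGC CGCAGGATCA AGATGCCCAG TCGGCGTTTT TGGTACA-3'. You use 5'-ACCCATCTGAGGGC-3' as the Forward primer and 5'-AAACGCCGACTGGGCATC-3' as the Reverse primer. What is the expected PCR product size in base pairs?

Scanning the template, ACCCATCTGAGGGC occurs at positions 67–80; this primer anneals to the bottom strand there with its 3' end pointing downstream.
Taking the reverse complement of AAACGCCGACTGGGCATC gives GATGCCCAGTCGGCGTTT, found at positions 92–109 on the template; the primer anneals here to the top strand with its 3' end pointing upstream.
Amplicon spans positions 67–109: 43 bp.

43 bp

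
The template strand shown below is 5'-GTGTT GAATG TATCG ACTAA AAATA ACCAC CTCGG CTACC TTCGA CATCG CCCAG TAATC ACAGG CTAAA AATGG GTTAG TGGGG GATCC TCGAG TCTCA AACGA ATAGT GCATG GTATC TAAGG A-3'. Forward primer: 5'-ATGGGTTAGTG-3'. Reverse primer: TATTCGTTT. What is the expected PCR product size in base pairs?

37 bp

Scanning the template, ATGGGTTAGTG occurs at positions 72–82; this primer anneals to the bottom strand there with its 3' end pointing downstream.
Taking the reverse complement of TATTCGTTT gives AAACGAATA, found at positions 100–108 on the template; the primer anneals here to the top strand with its 3' end pointing upstream.
Amplicon spans positions 72–108: 37 bp.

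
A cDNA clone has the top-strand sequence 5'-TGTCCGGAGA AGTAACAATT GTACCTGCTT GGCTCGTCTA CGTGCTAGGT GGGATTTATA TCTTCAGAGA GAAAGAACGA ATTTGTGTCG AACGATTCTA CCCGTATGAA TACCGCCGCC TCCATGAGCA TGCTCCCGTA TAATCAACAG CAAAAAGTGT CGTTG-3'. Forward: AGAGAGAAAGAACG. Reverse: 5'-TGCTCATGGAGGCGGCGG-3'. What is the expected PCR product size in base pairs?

Forward primer AGAGAGAAAGAACG is found on the top strand at positions 66–79.
Taking the reverse complement of TGCTCATGGAGGCGGCGG gives CCGCCGCCTCCATGAGCA, found at positions 113–130 on the template; the primer anneals here to the top strand with its 3' end pointing upstream.
Amplicon spans positions 66–130: 65 bp.

65 bp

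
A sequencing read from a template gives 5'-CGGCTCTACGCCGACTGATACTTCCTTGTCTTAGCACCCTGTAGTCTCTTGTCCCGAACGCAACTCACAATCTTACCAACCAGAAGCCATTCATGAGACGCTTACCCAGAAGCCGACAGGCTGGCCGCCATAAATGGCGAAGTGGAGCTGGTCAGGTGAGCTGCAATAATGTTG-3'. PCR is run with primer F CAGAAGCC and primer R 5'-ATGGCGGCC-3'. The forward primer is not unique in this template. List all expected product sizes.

The forward primer CAGAAGCC matches the top strand at positions 81–88, 107–114.
The reverse primer's reverse complement is GGCCGCCAT, matching at positions 123–131.
Each forward site pairs with the reverse site to give a product ending at position 131: sizes 51, 25 bp.

51 bp, 25 bp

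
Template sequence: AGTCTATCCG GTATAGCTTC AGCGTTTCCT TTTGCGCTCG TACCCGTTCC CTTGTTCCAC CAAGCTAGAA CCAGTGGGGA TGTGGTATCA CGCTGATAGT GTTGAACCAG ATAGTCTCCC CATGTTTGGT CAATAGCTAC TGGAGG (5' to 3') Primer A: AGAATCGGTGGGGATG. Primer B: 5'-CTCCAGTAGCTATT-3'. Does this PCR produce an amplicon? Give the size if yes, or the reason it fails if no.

No product — primer A has no binding site in the template.

Primer A (AGAATCGGTGGGGATG) does not match the top strand, and its reverse complement CATCCCCACCGATTCT does not match either.
With no annealing site for primer A, no amplification occurs.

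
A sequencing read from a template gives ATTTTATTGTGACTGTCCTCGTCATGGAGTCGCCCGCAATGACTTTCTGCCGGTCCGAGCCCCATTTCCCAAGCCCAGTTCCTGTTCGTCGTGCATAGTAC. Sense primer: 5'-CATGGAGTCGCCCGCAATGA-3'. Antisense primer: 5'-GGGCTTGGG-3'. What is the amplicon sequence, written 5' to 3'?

5'-CATGGAGTCGCCCGCAATGACTTTCTGCCGGTCCGAGCCCCATTTCCCAAGCCC-3'

Scanning the template, CATGGAGTCGCCCGCAATGA occurs at positions 23–42; this primer anneals to the bottom strand there with its 3' end pointing downstream.
The reverse primer's reverse complement is CCCAAGCCC, which matches the template at positions 68–76.
The product is the template from position 23 through 76 (54 bp).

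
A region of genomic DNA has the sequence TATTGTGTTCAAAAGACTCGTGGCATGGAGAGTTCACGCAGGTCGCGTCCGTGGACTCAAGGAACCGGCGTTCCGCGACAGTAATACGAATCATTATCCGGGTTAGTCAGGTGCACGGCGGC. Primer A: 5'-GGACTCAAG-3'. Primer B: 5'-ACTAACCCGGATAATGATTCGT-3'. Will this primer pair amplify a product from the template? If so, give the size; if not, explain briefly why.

Primer A (GGACTCAAG) matches the top strand at positions 53–61; it acts as a forward primer.
Primer B's reverse complement is ACGAATCATTATCCGGGTTAGT, matching the top strand at positions 86–107; it acts as a reverse primer.
The 3' ends face each other across positions 53–107, giving a 55 bp product.

Yes — a 55 bp product.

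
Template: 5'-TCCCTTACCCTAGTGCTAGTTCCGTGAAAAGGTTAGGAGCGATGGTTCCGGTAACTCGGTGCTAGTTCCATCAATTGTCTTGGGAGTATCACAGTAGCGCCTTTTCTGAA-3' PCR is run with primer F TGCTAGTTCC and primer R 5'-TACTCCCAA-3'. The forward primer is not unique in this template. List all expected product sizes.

75 bp, 29 bp

The forward primer TGCTAGTTCC matches the top strand at positions 14–23, 60–69.
The reverse primer's reverse complement is TTGGGAGTA, matching at positions 80–88.
Each forward site pairs with the reverse site to give a product ending at position 88: sizes 75, 29 bp.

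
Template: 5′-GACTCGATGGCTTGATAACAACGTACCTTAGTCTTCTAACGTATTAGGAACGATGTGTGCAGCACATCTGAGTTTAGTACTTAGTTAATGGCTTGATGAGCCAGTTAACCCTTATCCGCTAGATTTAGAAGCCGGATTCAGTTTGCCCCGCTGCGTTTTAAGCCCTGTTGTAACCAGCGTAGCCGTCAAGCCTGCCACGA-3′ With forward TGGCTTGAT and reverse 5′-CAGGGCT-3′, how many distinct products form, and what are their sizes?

The forward primer TGGCTTGAT matches the top strand at positions 8–16, 89–97.
The reverse primer's reverse complement is AGCCCTG, matching at positions 161–167.
Each forward site pairs with the reverse site to give a product ending at position 167: sizes 160, 79 bp.

Two products: 160 bp, 79 bp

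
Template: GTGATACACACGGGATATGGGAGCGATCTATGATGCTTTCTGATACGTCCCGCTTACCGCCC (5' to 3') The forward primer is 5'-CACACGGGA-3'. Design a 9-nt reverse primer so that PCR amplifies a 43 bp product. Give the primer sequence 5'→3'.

5'-GACGTATCA-3'

The forward primer binds at positions 7–15, so a 43 bp product ends at position 7 + 43 − 1 = 49.
The reverse primer anneals to the top strand over positions 41–49, i.e. to TGATACGTC.
Its sequence written 5'→3' is the reverse complement: GACGTATCA.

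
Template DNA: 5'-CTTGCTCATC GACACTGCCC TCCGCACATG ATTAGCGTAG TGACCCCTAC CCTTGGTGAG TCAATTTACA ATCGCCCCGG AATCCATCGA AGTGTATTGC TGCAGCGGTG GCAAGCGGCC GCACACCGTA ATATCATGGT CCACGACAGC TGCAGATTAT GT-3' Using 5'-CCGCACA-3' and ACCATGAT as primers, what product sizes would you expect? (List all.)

119 bp, 22 bp

The forward primer CCGCACA matches the top strand at positions 22–28, 119–125.
The reverse primer's reverse complement is ATCATGGT, matching at positions 133–140.
Each forward site pairs with the reverse site to give a product ending at position 140: sizes 119, 22 bp.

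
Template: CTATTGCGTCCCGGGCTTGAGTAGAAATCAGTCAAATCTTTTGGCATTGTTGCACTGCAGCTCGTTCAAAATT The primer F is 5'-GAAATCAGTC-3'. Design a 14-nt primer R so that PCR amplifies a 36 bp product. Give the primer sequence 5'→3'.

5'-TGCAGTGCAACAAT-3'

The forward primer binds at positions 24–33, so a 36 bp product ends at position 24 + 36 − 1 = 59.
The reverse primer anneals to the top strand over positions 46–59, i.e. to ATTGTTGCACTGCA.
Its sequence written 5'→3' is the reverse complement: TGCAGTGCAACAAT.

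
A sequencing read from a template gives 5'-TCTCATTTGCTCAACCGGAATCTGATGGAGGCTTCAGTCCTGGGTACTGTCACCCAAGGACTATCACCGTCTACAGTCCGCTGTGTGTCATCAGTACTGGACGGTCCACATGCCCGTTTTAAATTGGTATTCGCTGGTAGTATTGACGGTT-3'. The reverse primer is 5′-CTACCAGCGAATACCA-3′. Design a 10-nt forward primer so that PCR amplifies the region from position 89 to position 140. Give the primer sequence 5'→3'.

The reverse primer's reverse complement TGGTATTCGCTGGTAG matches the template at positions 125–140; the product starts at position 89.
The forward primer is identical to the top strand over positions 89–98: CATCAGTACT.

5'-CATCAGTACT-3'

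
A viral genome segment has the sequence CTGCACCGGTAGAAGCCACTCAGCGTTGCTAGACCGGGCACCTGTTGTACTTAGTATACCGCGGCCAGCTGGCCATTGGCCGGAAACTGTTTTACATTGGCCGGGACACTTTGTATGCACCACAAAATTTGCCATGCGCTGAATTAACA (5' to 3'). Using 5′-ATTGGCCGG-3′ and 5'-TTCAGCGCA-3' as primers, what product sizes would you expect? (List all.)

The forward primer ATTGGCCGG matches the top strand at positions 75–83, 96–104.
The reverse primer's reverse complement is TGCGCTGAA, matching at positions 135–143.
Each forward site pairs with the reverse site to give a product ending at position 143: sizes 69, 48 bp.

69 bp, 48 bp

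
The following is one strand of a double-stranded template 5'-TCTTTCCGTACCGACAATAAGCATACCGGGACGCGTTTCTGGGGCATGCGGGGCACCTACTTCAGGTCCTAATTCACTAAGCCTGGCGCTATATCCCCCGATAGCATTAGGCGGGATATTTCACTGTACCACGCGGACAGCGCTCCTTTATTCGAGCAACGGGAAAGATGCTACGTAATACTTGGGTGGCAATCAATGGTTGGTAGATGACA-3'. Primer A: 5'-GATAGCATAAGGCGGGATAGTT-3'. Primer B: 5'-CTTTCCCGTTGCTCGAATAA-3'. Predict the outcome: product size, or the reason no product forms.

Primer A (GATAGCATAAGGCGGGATAGTT) does not match the top strand, and its reverse complement AACTATCCCGCCTTATGCTATC does not match either.
With no annealing site for primer A, no amplification occurs.

No product — primer A has no binding site in the template.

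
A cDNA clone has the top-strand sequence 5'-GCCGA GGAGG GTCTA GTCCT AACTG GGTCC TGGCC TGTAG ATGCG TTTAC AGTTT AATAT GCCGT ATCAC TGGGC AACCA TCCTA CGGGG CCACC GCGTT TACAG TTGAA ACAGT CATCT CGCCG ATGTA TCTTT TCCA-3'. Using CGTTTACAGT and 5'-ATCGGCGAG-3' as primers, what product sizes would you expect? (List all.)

The forward primer CGTTTACAGT matches the top strand at positions 44–53, 97–106.
The reverse primer's reverse complement is CTCGCCGAT, matching at positions 119–127.
Each forward site pairs with the reverse site to give a product ending at position 127: sizes 84, 31 bp.

84 bp, 31 bp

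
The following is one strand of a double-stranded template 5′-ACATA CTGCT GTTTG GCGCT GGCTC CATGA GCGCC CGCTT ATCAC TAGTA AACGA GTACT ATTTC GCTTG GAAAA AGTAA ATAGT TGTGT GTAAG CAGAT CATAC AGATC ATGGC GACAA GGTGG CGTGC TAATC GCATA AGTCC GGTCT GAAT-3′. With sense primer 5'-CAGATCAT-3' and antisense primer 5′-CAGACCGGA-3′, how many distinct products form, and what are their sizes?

The forward primer CAGATCAT matches the top strand at positions 96–103, 105–112.
The reverse primer's reverse complement is TCCGGTCTG, matching at positions 143–151.
Each forward site pairs with the reverse site to give a product ending at position 151: sizes 56, 47 bp.

Two products: 56 bp, 47 bp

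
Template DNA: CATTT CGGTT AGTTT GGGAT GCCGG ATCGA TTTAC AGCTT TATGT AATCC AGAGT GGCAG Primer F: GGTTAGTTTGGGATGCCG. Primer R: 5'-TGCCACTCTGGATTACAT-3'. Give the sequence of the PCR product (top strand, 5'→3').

5'-GGTTAGTTTGGGATGCCGGATCGATTTACAGCTTTATGTAATCCAGAGTGGCA-3'

Scanning the template, GGTTAGTTTGGGATGCCG occurs at positions 7–24; this primer anneals to the bottom strand there with its 3' end pointing downstream.
Taking the reverse complement of TGCCACTCTGGATTACAT gives ATGTAATCCAGAGTGGCA, found at positions 42–59 on the template; the primer anneals here to the top strand with its 3' end pointing upstream.
The product is the template from position 7 through 59 (53 bp).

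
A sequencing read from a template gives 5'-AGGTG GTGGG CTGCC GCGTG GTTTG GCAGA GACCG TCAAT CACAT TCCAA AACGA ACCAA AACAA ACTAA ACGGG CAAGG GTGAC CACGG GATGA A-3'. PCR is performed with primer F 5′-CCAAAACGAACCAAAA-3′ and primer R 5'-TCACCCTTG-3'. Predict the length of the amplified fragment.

Forward primer CCAAAACGAACCAAAA is found on the top strand at positions 47–62.
Reverse complement of the reverse primer: CAAGGGTGA. This occurs on the top strand at positions 76–84.
The product runs from position 47 to position 84, so its length is 84 − 47 + 1 = 38 bp.

38 bp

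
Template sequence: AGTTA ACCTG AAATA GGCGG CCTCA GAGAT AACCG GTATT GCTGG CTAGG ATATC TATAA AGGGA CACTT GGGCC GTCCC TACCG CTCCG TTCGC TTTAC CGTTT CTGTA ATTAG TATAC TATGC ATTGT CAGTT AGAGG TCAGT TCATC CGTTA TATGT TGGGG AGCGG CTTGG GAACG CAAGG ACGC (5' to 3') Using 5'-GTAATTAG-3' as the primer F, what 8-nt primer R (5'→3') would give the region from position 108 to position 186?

5'-TCCTTGCG-3'

The product's 3' end on the top strand is position 186.
The reverse primer anneals to the top strand over positions 179–186, i.e. to CGCAAGGA.
Its sequence written 5'→3' is the reverse complement: TCCTTGCG.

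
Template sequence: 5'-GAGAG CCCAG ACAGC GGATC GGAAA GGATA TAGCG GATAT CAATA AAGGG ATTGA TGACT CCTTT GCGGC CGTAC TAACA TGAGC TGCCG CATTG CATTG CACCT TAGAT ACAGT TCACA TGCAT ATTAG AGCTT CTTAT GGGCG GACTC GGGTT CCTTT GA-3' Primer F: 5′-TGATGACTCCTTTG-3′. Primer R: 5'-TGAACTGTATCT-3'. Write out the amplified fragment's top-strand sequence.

The forward primer matches the template at positions 53–66.
Reverse complement of the reverse primer: AGATACAGTTCA. This occurs on the top strand at positions 107–118.
The product is the template from position 53 through 118 (66 bp).

5'-TGATGACTCCTTTGCGGCCGTACTAACATGAGCTGCCGCATTGCATTGCACCTTAGATACAGTTCA-3'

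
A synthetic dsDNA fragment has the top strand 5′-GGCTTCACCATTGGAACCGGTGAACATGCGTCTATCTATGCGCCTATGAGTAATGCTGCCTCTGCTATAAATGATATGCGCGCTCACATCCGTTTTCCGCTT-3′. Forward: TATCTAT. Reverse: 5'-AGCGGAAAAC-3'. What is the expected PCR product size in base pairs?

Scanning the template, TATCTAT occurs at positions 33–39; this primer anneals to the bottom strand there with its 3' end pointing downstream.
The reverse primer's reverse complement is GTTTTCCGCT, which matches the template at positions 92–101.
Product length = (reverse-primer end) − (forward-primer start) + 1 = 101 − 33 + 1 = 69 bp.

69 bp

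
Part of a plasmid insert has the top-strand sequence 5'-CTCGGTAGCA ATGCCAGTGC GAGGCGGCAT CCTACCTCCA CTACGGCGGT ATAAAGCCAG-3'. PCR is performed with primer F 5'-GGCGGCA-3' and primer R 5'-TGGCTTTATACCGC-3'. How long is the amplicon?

Forward primer GGCGGCA is found on the top strand at positions 23–29.
The reverse primer's reverse complement is GCGGTATAAAGCCA, which matches the template at positions 46–59.
Amplicon spans positions 23–59: 37 bp.

37 bp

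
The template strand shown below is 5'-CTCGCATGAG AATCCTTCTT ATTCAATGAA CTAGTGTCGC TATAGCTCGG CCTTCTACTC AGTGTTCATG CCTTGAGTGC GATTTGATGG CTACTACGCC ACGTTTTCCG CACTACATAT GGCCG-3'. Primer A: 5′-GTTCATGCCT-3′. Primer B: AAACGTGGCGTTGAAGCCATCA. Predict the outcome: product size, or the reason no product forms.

Primer B (AAACGTGGCGTTGAAGCCATCA) does not match the top strand, and its reverse complement TGATGGCTTCAACGCCACGTTT does not match either.
With no annealing site for primer B, no amplification occurs.

No product — primer B has no binding site in the template.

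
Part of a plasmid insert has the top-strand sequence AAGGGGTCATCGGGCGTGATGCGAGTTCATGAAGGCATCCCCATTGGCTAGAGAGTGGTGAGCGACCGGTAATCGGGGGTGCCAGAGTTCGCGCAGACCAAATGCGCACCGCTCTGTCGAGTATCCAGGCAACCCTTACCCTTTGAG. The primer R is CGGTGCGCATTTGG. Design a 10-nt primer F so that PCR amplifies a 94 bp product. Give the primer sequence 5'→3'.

5'-GATGCGAGTT-3'

The reverse primer's reverse complement CCAAATGCGCACCG matches the template at positions 98–111, so the product ends at position 111.
A 94 bp product then starts at position 111 − 94 + 1 = 18.
The forward primer is identical to the top strand there: GATGCGAGTT.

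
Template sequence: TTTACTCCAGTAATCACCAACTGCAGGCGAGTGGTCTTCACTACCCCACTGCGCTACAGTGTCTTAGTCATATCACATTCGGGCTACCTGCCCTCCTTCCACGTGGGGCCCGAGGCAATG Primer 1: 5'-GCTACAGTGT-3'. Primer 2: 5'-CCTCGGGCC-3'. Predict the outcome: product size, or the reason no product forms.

Yes — a 63 bp product.

Primer 1 (GCTACAGTGT) matches the top strand at positions 53–62; it acts as a forward primer.
Primer 2's reverse complement is GGCCCGAGG, matching the top strand at positions 107–115; it acts as a reverse primer.
The 3' ends face each other across positions 53–115, giving a 63 bp product.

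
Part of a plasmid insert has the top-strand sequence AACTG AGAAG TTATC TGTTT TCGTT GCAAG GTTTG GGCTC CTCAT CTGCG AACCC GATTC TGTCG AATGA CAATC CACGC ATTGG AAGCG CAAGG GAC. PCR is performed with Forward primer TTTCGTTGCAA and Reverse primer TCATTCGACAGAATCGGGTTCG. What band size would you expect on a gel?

Forward primer TTTCGTTGCAA is found on the top strand at positions 19–29.
Reverse complement of the reverse primer: CGAACCCGATTCTGTCGAATGA. This occurs on the top strand at positions 49–70.
The product runs from position 19 to position 70, so its length is 70 − 19 + 1 = 52 bp.

52 bp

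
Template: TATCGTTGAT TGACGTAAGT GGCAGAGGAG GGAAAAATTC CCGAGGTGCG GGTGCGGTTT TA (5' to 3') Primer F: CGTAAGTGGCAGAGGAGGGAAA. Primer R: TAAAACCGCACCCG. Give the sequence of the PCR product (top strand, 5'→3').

5'-CGTAAGTGGCAGAGGAGGGAAAAATTCCCGAGGTGCGGGTGCGGTTTTA-3'

The forward primer matches the template at positions 14–35.
The reverse primer's reverse complement is CGGGTGCGGTTTTA, which matches the template at positions 49–62.
The product is the template from position 14 through 62 (49 bp).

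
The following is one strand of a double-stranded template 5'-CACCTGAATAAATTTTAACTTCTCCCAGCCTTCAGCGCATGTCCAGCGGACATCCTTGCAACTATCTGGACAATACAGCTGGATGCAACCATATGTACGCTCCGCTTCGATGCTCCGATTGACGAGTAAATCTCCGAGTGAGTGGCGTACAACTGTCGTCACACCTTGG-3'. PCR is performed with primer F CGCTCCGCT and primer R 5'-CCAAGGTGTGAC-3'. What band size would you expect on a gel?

72 bp

Scanning the template, CGCTCCGCT occurs at positions 98–106; this primer anneals to the bottom strand there with its 3' end pointing downstream.
The reverse primer's reverse complement is GTCACACCTTGG, which matches the template at positions 158–169.
Product length = (reverse-primer end) − (forward-primer start) + 1 = 169 − 98 + 1 = 72 bp.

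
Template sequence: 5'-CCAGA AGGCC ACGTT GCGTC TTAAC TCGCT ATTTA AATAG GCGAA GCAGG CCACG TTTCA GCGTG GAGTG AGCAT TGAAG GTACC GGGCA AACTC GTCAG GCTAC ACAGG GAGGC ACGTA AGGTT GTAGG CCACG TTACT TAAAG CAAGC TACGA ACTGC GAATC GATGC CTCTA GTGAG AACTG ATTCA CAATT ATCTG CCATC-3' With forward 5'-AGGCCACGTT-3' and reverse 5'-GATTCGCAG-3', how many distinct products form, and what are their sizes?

The forward primer AGGCCACGTT matches the top strand at positions 6–15, 48–57, 128–137.
The reverse primer's reverse complement is CTGCGAATC, matching at positions 157–165.
Each forward site pairs with the reverse site to give a product ending at position 165: sizes 160, 118, 38 bp.

Three products: 160 bp, 118 bp, 38 bp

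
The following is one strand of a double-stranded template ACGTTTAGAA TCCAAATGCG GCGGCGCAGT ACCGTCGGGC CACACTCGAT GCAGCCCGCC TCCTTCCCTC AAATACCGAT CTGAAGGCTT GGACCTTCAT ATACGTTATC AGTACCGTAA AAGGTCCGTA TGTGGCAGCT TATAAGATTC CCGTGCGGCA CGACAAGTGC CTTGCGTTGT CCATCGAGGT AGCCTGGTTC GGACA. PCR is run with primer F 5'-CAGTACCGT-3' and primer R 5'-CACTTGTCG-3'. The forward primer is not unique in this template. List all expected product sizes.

The forward primer CAGTACCGT matches the top strand at positions 27–35, 110–118.
The reverse primer's reverse complement is CGACAAGTG, matching at positions 161–169.
Each forward site pairs with the reverse site to give a product ending at position 169: sizes 143, 60 bp.

143 bp, 60 bp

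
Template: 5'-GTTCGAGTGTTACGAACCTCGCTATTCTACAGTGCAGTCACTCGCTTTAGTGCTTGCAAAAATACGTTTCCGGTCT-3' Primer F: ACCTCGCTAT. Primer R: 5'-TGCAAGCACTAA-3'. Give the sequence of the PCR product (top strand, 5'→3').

Scanning the template, ACCTCGCTAT occurs at positions 16–25; this primer anneals to the bottom strand there with its 3' end pointing downstream.
The reverse primer's reverse complement is TTAGTGCTTGCA, which matches the template at positions 47–58.
The product is the template from position 16 through 58 (43 bp).

5'-ACCTCGCTATTCTACAGTGCAGTCACTCGCTTTAGTGCTTGCA-3'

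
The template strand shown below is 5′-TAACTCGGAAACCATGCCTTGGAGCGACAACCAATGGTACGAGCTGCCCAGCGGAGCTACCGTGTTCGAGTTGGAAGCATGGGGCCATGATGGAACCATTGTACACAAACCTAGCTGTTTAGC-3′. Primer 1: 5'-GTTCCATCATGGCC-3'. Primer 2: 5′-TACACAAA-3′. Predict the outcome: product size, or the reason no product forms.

Primer 1 (GTTCCATCATGGCC) has reverse complement GGCCATGATGGAAC, which matches the top strand at positions 83–96; primer 1 anneals to the top strand there with its 3' end pointing upstream toward position 83.
Primer 2 (TACACAAA) matches the top strand directly at positions 102–109; it anneals to the bottom strand with its 3' end pointing downstream toward position 109.
The 3' ends diverge (primer 1 extends toward position 1, primer 2 toward position 123), so the primers never converge on a shared product.

No product — the primers' 3' ends point away from each other.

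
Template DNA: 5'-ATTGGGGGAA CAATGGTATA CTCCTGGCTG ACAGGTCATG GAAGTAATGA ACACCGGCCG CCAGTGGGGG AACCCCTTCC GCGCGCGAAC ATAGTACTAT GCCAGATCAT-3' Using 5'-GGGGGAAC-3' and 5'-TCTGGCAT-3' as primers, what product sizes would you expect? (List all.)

The forward primer GGGGGAAC matches the top strand at positions 4–11, 66–73.
The reverse primer's reverse complement is ATGCCAGA, matching at positions 99–106.
Each forward site pairs with the reverse site to give a product ending at position 106: sizes 103, 41 bp.

103 bp, 41 bp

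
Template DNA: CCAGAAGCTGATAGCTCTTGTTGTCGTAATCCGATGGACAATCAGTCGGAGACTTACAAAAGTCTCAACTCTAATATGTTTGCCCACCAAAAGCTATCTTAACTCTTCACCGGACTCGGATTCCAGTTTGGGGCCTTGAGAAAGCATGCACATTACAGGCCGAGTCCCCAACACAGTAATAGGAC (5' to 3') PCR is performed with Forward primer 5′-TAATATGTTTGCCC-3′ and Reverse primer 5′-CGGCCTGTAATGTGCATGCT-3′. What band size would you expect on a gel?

Forward primer TAATATGTTTGCCC is found on the top strand at positions 72–85.
Taking the reverse complement of CGGCCTGTAATGTGCATGCT gives AGCATGCACATTACAGGCCG, found at positions 143–162 on the template; the primer anneals here to the top strand with its 3' end pointing upstream.
Amplicon spans positions 72–162: 91 bp.

91 bp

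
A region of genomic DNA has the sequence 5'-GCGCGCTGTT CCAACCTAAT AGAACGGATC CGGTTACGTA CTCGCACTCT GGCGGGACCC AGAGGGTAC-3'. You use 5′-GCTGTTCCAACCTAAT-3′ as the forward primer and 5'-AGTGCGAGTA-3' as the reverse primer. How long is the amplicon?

44 bp

Forward primer GCTGTTCCAACCTAAT is found on the top strand at positions 5–20.
Reverse complement of the reverse primer: TACTCGCACT. This occurs on the top strand at positions 39–48.
Product length = (reverse-primer end) − (forward-primer start) + 1 = 48 − 5 + 1 = 44 bp.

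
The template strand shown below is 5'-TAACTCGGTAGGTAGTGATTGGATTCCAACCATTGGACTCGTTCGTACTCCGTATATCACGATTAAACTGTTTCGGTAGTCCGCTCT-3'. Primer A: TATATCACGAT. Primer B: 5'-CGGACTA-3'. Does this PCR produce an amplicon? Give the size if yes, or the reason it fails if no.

Primer A (TATATCACGAT) matches the top strand at positions 53–63; it acts as a forward primer.
Primer B's reverse complement is TAGTCCG, matching the top strand at positions 77–83; it acts as a reverse primer.
The 3' ends face each other across positions 53–83, giving a 31 bp product.

Yes — a 31 bp product.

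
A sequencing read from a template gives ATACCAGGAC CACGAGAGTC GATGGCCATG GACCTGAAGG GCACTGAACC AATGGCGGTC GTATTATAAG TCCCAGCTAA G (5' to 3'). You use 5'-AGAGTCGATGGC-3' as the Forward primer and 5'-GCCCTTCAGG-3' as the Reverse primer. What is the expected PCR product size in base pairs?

28 bp

Scanning the template, AGAGTCGATGGC occurs at positions 15–26; this primer anneals to the bottom strand there with its 3' end pointing downstream.
The reverse primer's reverse complement is CCTGAAGGGC, which matches the template at positions 33–42.
Amplicon spans positions 15–42: 28 bp.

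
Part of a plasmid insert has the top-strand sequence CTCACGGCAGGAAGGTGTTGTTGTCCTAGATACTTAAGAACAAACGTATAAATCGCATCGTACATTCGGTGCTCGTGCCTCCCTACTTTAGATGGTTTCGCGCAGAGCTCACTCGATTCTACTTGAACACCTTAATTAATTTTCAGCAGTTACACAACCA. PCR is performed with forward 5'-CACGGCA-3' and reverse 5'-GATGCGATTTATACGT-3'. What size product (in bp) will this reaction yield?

57 bp

Forward primer CACGGCA is found on the top strand at positions 3–9.
Taking the reverse complement of GATGCGATTTATACGT gives ACGTATAAATCGCATC, found at positions 44–59 on the template; the primer anneals here to the top strand with its 3' end pointing upstream.
The product runs from position 3 to position 59, so its length is 59 − 3 + 1 = 57 bp.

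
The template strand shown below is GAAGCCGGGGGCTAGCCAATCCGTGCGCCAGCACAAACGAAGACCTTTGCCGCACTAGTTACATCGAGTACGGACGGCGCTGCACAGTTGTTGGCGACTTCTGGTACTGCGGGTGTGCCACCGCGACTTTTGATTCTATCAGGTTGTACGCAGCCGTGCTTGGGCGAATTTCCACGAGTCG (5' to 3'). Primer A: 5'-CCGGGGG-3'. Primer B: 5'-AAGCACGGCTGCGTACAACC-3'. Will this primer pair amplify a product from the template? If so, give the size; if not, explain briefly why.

Yes — a 157 bp product.

Primer A (CCGGGGG) matches the top strand at positions 5–11; it acts as a forward primer.
Primer B's reverse complement is GGTTGTACGCAGCCGTGCTT, matching the top strand at positions 142–161; it acts as a reverse primer.
The 3' ends face each other across positions 5–161, giving a 157 bp product.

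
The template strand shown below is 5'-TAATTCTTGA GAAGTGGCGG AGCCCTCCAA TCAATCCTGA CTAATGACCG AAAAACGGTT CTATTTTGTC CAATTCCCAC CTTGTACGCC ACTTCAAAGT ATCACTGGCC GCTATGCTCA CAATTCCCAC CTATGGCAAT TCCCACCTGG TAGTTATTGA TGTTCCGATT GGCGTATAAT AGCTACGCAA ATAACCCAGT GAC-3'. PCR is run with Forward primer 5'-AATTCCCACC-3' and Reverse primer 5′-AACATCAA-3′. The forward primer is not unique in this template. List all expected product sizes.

The forward primer AATTCCCACC matches the top strand at positions 72–81, 122–131, 138–147.
The reverse primer's reverse complement is TTGATGTT, matching at positions 157–164.
Each forward site pairs with the reverse site to give a product ending at position 164: sizes 93, 43, 27 bp.

93 bp, 43 bp, 27 bp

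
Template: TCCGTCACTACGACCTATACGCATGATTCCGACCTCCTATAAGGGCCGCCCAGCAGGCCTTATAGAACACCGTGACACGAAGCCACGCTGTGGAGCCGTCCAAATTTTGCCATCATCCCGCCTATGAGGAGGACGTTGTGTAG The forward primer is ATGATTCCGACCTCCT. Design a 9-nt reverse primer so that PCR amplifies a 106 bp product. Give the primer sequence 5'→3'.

The forward primer binds at positions 23–38, so a 106 bp product ends at position 23 + 106 − 1 = 128.
The reverse primer anneals to the top strand over positions 120–128, i.e. to GCCTATGAG.
Its sequence written 5'→3' is the reverse complement: CTCATAGGC.

5'-CTCATAGGC-3'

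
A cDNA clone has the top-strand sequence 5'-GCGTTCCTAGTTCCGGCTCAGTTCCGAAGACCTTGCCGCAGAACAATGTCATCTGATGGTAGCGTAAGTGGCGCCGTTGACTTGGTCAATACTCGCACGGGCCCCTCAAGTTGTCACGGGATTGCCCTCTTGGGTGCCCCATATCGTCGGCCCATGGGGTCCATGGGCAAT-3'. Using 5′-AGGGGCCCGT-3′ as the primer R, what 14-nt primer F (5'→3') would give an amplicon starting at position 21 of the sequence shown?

5'-GTTCCGAAGACCTT-3'

The reverse primer's reverse complement ACGGGCCCCT matches the template at positions 97–106; the product starts at position 21.
The forward primer is identical to the top strand over positions 21–34: GTTCCGAAGACCTT.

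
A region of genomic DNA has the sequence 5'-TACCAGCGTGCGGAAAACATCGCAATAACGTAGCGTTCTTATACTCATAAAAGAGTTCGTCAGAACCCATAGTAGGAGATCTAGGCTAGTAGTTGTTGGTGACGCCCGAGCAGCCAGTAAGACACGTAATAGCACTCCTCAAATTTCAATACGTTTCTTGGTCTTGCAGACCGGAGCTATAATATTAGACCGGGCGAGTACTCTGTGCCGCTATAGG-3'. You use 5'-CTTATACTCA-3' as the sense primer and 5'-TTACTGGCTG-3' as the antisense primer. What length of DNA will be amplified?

The forward primer matches the template at positions 38–47.
Reverse complement of the reverse primer: CAGCCAGTAA. This occurs on the top strand at positions 111–120.
The product runs from position 38 to position 120, so its length is 120 − 38 + 1 = 83 bp.

83 bp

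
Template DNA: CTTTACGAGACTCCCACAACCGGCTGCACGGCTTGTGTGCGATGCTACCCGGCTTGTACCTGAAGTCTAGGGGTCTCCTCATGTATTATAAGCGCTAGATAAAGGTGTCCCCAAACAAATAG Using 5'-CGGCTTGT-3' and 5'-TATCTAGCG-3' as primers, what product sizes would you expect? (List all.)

The forward primer CGGCTTGT matches the top strand at positions 29–36, 50–57.
The reverse primer's reverse complement is CGCTAGATA, matching at positions 93–101.
Each forward site pairs with the reverse site to give a product ending at position 101: sizes 73, 52 bp.

73 bp, 52 bp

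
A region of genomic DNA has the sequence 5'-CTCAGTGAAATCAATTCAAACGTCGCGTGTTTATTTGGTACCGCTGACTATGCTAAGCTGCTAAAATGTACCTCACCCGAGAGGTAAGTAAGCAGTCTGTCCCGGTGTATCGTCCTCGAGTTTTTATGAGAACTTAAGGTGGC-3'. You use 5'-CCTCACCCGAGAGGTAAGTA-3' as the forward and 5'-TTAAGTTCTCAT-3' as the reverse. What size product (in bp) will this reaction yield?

67 bp

The forward primer matches the template at positions 71–90.
Reverse complement of the reverse primer: ATGAGAACTTAA. This occurs on the top strand at positions 126–137.
Amplicon spans positions 71–137: 67 bp.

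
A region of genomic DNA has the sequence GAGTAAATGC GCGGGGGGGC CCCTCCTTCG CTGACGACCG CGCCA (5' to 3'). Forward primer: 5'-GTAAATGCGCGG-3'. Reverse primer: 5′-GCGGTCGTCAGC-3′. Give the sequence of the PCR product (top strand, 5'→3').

5'-GTAAATGCGCGGGGGGGCCCCTCCTTCGCTGACGACCGC-3'

Scanning the template, GTAAATGCGCGG occurs at positions 3–14; this primer anneals to the bottom strand there with its 3' end pointing downstream.
The reverse primer's reverse complement is GCTGACGACCGC, which matches the template at positions 30–41.
The product is the template from position 3 through 41 (39 bp).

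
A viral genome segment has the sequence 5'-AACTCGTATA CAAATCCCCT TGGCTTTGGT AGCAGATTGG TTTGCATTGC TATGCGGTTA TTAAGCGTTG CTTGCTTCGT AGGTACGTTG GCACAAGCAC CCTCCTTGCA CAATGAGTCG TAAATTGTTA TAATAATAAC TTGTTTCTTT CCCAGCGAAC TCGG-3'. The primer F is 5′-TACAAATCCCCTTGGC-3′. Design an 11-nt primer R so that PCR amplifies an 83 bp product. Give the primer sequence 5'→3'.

5'-CCAACGTACCT-3'

The forward primer binds at positions 9–24, so an 83 bp product ends at position 9 + 83 − 1 = 91.
The reverse primer anneals to the top strand over positions 81–91, i.e. to AGGTACGTTGG.
Its sequence written 5'→3' is the reverse complement: CCAACGTACCT.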